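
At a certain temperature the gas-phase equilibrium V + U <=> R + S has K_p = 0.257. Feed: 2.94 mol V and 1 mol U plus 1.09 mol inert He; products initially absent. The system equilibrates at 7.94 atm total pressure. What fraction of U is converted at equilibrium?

X = 0.536

Take 1 mol U as basis and let X be its fractional conversion, so ξ = X.
Mole table: n_V = 2.94 − X; n_U = 1 − X; n_R = X; n_S = X; n_I = 1.09 (inert).
n_T stays at 5.03 (no change in mole number).
With p_i = (n_i/n_T)P, K_p = p_R p_S / (p_V p_U).
This yields a degree-2 equation in X; solving on (0,1), X = 0.536.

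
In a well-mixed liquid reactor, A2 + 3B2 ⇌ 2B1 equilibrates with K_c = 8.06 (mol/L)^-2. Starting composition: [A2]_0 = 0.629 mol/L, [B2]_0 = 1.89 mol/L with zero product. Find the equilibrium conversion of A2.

Let X = conversion of A2; extent ξ = 0.629·X mol/L.
Concentrations: [A2] = 0.629 − 0.629X; [B2] = 1.89 − 1.89X; [B1] = 1.26X.
K_c = [B1]^2 / ([A2] [B2]^3).
Solving K_c = 8.06 for X ∈ (0,1): X = 0.632.

X = 0.632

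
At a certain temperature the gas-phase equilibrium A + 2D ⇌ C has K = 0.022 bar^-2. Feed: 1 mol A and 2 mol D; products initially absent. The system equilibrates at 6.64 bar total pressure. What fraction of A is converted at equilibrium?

Let X = conversion of A (basis 1 mol A); extent of reaction ξ = X.
Mole table: n_A = 1 − X; n_D = 2 − 2X; n_C = X.
n_T = Σnᵢ = 3 − 2X.
y_i = n_i/n_T, p_i = y_i·P. K = p_C / (p_A p_D^2).
Equating to 0.022 bar^-2 and solving on 0 < X < 1: X = 0.257.

X = 0.257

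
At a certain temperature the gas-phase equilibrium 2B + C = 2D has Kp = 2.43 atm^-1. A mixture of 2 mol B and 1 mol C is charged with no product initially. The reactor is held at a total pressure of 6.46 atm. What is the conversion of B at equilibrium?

X = 0.614

Let X = conversion of B (basis 2 mol B); extent of reaction ξ = X.
Mole table: n_B = 2 − 2X; n_C = 1 − X; n_D = 2X.
n_T = Σnᵢ = 3 − X.
With p_i = (n_i/n_T)P, Kp = p_D^2 / (p_B^2 p_C).
This yields a degree-3 equation in X; solving on (0,1), X = 0.614.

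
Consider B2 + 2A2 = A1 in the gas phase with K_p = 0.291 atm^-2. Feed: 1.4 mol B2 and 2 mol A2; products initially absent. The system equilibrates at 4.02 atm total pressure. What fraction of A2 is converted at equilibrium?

Take 2 mol A2 as basis and let X be its fractional conversion, so ξ = X.
Moles: n_B2 = 1.4 − X; n_A2 = 2 − 2X; n_A1 = X.
Summing: n_T = 3.4 − 2X.
With p_i = (n_i/n_T)P, K_p = p_A1 / (p_B2 p_A2^2).
Setting this equal to 0.291 atm^-2 and taking the physical root (0 < X < 1) gives X = 0.569.

X = 0.569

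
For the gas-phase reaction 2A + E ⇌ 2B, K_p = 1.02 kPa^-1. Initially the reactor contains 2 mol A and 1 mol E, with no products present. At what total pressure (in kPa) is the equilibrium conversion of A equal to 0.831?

P = 304 kPa

Basis: 2 mol A initially; let X = conversion of A. Extent ξ = X.
Mole table: n_A = 2 − 2X; n_E = 1 − X; n_B = 2X.
n_T = Σnᵢ = 3 − X.
K_p = p_B^2 / (p_A^2 p_E) with p_i = (n_i/n_T)·P.
At X = 0.831: the mole-fraction product g(X) = Π y_i^ν_i = 310.3. Since K_p = g(X)·P^{-1}, P = (g/K_p)^(1/1) = (310.3/1.02)^(1/1) = 304 kPa.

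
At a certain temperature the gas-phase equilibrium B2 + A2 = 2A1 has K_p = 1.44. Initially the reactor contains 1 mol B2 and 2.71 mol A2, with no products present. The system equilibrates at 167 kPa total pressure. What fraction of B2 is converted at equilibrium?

Let X = conversion of B2 (basis 1 mol B2); extent of reaction ξ = X.
At extent ξ: n_B2 = 1 − X; n_A2 = 2.71 − X; n_A1 = 2X.
Since Δν = 0, n_T = 3.71 throughout.
y_i = n_i/n_T, p_i = y_i·P. K_p = p_A1^2 / (p_B2 p_A2).
Setting this equal to 1.44 and taking the physical root (0 < X < 1) gives X = 0.573.

X = 0.573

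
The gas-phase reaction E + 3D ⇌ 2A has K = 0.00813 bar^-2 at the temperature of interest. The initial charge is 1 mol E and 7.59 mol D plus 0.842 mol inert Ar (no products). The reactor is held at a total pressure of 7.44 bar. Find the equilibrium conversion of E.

X = 0.453

Take 1 mol E as basis and let X be its fractional conversion, so ξ = X.
Moles: n_E = 1 − X; n_D = 7.59 − 3X; n_A = 2X; n_I = 0.842 (inert).
Summing: n_T = 9.43 − 2X.
y_i = n_i/n_T, p_i = y_i·P. K = p_A^2 / (p_E p_D^3).
Equating to 0.00813 bar^-2 and solving on 0 < X < 1: X = 0.453.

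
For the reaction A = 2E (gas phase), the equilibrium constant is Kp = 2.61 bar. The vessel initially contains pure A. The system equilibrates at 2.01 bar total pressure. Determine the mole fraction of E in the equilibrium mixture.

y_E = 0.662

Basis: 1 mol A initially; let X = conversion of A. Extent ξ = X.
Moles: n_A = 1 − X; n_E = 2X.
Total moles n_T = 1 + X.
y_i = n_i/n_T, p_i = y_i·P. Kp = p_E^2 / (p_A).
This yields a degree-2 equation in X; solving on (0,1), X = 0.495.
Then n_E = 0.99, n_T = 1.5, so y_E = 0.662.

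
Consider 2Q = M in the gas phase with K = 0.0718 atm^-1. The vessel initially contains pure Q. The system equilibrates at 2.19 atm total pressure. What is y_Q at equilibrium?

Let X = conversion of Q (basis 1 mol Q); extent of reaction ξ = 0.5X.
Moles: n_Q = 1 − X; n_M = 0.5X.
Total moles n_T = 1 − 0.5X.
y_i = n_i/n_T, p_i = y_i·P. K = p_M / (p_Q^2).
Setting this equal to 0.0718 atm^-1 and taking the physical root (0 < X < 1) gives X = 0.216.
Then n_Q = 0.784, n_T = 0.892, so y_Q = 0.879.

y_Q = 0.879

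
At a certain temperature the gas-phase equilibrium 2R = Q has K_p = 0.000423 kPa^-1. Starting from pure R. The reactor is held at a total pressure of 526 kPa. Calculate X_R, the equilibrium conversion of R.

Take 1 mol R as basis and let X be its fractional conversion, so ξ = 0.5X.
Moles: n_R = 1 − X; n_Q = 0.5X.
n_T = Σnᵢ = 1 − 0.5X.
With p_i = (n_i/n_T)P, K_p = p_Q / (p_R^2).
Equating to 0.000423 kPa^-1 and solving on 0 < X < 1: X = 0.273.

X = 0.273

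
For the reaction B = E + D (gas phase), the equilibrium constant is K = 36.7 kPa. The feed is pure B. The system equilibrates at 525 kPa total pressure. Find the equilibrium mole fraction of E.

Let X = conversion of B (basis 1 mol B); extent of reaction ξ = X.
Moles: n_B = 1 − X; n_E = X; n_D = X.
Summing: n_T = 1 + X.
y_i = n_i/n_T, p_i = y_i·P. K = p_E p_D / (p_B).
Setting this equal to 36.7 kPa and taking the physical root (0 < X < 1) gives X = 0.256.
Then n_E = 0.256, n_T = 1.26, so y_E = 0.204.

y_E = 0.204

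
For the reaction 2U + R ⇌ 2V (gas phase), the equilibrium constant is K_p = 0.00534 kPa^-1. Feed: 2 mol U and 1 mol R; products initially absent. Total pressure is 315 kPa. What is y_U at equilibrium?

y_U = 0.470

Let X = conversion of U (basis 2 mol U); extent of reaction ξ = X.
At extent ξ: n_U = 2 − 2X; n_R = 1 − X; n_V = 2X.
n_T = Σnᵢ = 3 − X.
With p_i = (n_i/n_T)P, K_p = p_V^2 / (p_U^2 p_R).
Equating to 0.00534 kPa^-1 and solving on 0 < X < 1: X = 0.386.
Then n_U = 1.23, n_T = 2.61, so y_U = 0.470.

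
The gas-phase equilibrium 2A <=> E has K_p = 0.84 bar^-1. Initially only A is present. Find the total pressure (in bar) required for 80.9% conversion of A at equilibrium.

Basis: 1 mol A initially; let X = conversion of A. Extent ξ = 0.5X.
Moles: n_A = 1 − X; n_E = 0.5X.
Summing: n_T = 1 − 0.5X.
K_p = p_E / (p_A^2) with p_i = (n_i/n_T)·P.
At X = 0.809: the mole-fraction product g(X) = Π y_i^ν_i = 6.603. Since K_p = g(X)·P^{-1}, P = (g/K_p)^(1/1) = (6.603/0.84)^(1/1) = 7.86 bar.

P = 7.86 bar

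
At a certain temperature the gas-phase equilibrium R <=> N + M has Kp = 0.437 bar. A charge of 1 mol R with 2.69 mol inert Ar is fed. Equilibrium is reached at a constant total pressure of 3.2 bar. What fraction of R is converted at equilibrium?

X = 0.524

Basis: 1 mol R initially; let X = conversion of R. Extent ξ = X.
Mole table: n_R = 1 − X; n_N = X; n_M = X; n_I = 2.69 (inert).
Summing: n_T = 3.69 + X.
Mole fractions y_i = n_i/n_T; Kp = p_N p_M / (p_R) with p_i = y_i·P.
This yields a degree-2 equation in X; solving on (0,1), X = 0.524.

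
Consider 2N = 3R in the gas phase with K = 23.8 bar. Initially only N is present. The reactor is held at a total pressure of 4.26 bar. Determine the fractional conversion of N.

X = 0.648

Let X = conversion of N (basis 1 mol N); extent of reaction ξ = 0.5X.
Species balance: n_N = 1 − X; n_R = 1.5X.
Total moles n_T = 1 + 0.5X.
With p_i = (n_i/n_T)P, K = p_R^3 / (p_N^2).
This yields a degree-3 equation in X; solving on (0,1), X = 0.648.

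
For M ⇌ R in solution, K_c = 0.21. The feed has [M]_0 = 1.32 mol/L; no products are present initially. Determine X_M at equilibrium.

X = 0.174

Let X = conversion of M; extent ξ = 1.32·X mol/L.
Concentrations: [M] = 1.32 − 1.32X; [R] = 1.32X.
K_c = [R] / ([M]).
Setting equal to 0.21 and solving for X on (0,1) gives X = 0.174.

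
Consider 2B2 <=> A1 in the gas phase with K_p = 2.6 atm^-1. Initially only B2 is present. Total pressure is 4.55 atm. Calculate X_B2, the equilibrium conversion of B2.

X = 0.856

Take 1 mol B2 as basis and let X be its fractional conversion, so ξ = 0.5X.
Mole table: n_B2 = 1 − X; n_A1 = 0.5X.
n_T = Σnᵢ = 1 − 0.5X.
y_i = n_i/n_T, p_i = y_i·P. K_p = p_A1 / (p_B2^2).
This yields a degree-2 equation in X; solving on (0,1), X = 0.856.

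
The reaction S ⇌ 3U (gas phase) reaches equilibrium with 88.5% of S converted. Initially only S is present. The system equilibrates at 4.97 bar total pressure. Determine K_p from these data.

Basis: 1 mol S initially; let X = conversion of S. Extent ξ = X.
Moles: n_S = 1 − X; n_U = 3X.
Summing: n_T = 1 + 2X.
At X = 0.885: n_S = 0.115, n_U = 2.66, n_T = 2.77.
p_i = (n_i/n_T)·P. K_p = p_U^3 / (p_S) = 524 bar^2.

K_p = 524 bar^2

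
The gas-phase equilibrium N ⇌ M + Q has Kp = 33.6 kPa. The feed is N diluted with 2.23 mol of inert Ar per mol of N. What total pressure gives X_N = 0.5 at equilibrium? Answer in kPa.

Take 1 mol N as basis and let X be its fractional conversion, so ξ = X.
Mole table: n_N = 1 − X; n_M = X; n_Q = X; n_I = 2.23 (inert).
Total moles n_T = 3.23 + X.
Kp = p_M p_Q / (p_N) with p_i = (n_i/n_T)·P.
At X = 0.5: the mole-fraction product g(X) = Π y_i^ν_i = 0.134. Since Kp = g(X)·P^{1}, P = (Kp/g)^(1/1) = (33.6/0.134)^(1/1) = 251 kPa.

P = 251 kPa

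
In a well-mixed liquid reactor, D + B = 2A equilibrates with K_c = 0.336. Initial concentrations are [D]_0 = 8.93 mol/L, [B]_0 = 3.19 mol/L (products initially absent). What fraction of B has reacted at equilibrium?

X = 0.362

Let X = conversion of B; extent ξ = 3.19·X mol/L.
Concentrations: [D] = 8.93 − 3.19X; [B] = 3.19 − 3.19X; [A] = 6.38X.
K_c = [A]^2 / ([D] [B]).
Equating to 0.336: the physical root is X = 0.362.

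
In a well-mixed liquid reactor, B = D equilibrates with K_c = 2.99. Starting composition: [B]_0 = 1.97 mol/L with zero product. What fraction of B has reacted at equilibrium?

Let X = conversion of B; extent ξ = 1.97·X mol/L.
Concentrations: [B] = 1.97 − 1.97X; [D] = 1.97X.
K_c = [D] / ([B]).
Setting equal to 2.99 and solving for X on (0,1) gives X = 0.749.

X = 0.749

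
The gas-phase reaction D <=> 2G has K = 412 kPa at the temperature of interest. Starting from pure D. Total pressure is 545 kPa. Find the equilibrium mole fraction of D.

y_D = 0.430

Let X = conversion of D (basis 1 mol D); extent of reaction ξ = X.
Mole table: n_D = 1 − X; n_G = 2X.
Summing: n_T = 1 + X.
y_i = n_i/n_T, p_i = y_i·P. K = p_G^2 / (p_D).
This yields a degree-2 equation in X; solving on (0,1), X = 0.399.
Then n_D = 0.601, n_T = 1.4, so y_D = 0.430.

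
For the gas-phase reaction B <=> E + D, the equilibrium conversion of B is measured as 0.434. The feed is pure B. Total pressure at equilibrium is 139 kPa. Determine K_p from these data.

Let X = conversion of B (basis 1 mol B); extent of reaction ξ = X.
Species balance: n_B = 1 − X; n_E = X; n_D = X.
Total moles n_T = 1 + X.
At X = 0.434: n_B = 0.566, n_E = 0.434, n_D = 0.434, n_T = 1.43.
p_i = (n_i/n_T)·P. K_p = p_E p_D / (p_B) = 32.3 kPa.

K_p = 32.3 kPa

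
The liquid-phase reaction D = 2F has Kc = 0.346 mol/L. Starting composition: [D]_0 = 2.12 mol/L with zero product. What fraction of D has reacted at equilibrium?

Let X = conversion of D; extent ξ = 2.12·X mol/L.
Concentrations: [D] = 2.12 − 2.12X; [F] = 4.24X.
Kc = [F]^2 / ([D]).
Equating to 0.346 mol/L: the physical root is X = 0.183.

X = 0.183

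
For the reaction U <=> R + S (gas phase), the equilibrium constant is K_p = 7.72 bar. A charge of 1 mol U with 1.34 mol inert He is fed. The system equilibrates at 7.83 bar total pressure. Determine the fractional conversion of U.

X = 0.795

Basis: 1 mol U initially; let X = conversion of U. Extent ξ = X.
Species balance: n_U = 1 − X; n_R = X; n_S = X; n_I = 1.34 (inert).
n_T = Σnᵢ = 2.34 + X.
y_i = n_i/n_T, p_i = y_i·P. K_p = p_R p_S / (p_U).
Setting this equal to 7.72 bar and taking the physical root (0 < X < 1) gives X = 0.795.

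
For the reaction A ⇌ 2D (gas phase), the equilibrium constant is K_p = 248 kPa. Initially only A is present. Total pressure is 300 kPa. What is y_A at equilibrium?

Take 1 mol A as basis and let X be its fractional conversion, so ξ = X.
Species balance: n_A = 1 − X; n_D = 2X.
Total moles n_T = 1 + X.
With p_i = (n_i/n_T)P, K_p = p_D^2 / (p_A).
Substituting and setting equal to 248 kPa gives a polynomial in X; the root in (0,1) is X = 0.414.
Then n_A = 0.586, n_T = 1.41, so y_A = 0.415.

y_A = 0.415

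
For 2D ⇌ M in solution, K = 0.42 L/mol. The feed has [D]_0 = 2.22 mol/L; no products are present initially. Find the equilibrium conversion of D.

X = 0.488

Let X = conversion of D; extent ξ = 2.22X/2 mol/L.
Concentrations: [D] = 2.22 − 2.22X; [M] = 1.11X.
K = [M] / ([D]^2).
Solving K = 0.42 for X ∈ (0,1): X = 0.488.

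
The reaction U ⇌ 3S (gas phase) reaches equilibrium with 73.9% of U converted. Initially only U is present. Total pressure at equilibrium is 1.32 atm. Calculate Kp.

Basis: 1 mol U initially; let X = conversion of U. Extent ξ = X.
Mole table: n_U = 1 − X; n_S = 3X.
Summing: n_T = 1 + 2X.
At X = 0.739: n_U = 0.261, n_S = 2.22, n_T = 2.48.
p_i = (n_i/n_T)·P. Kp = p_S^3 / (p_U) = 11.8 atm^2.

Kp = 11.8 atm^2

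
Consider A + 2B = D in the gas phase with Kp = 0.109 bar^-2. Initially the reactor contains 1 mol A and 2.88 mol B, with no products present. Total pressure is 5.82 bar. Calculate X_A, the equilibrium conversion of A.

Basis: 1 mol A initially; let X = conversion of A. Extent ξ = X.
Species balance: n_A = 1 − X; n_B = 2.88 − 2X; n_D = X.
Summing: n_T = 3.88 − 2X.
y_i = n_i/n_T, p_i = y_i·P. Kp = p_D / (p_A p_B^2).
Equating to 0.109 bar^-2 and solving on 0 < X < 1: X = 0.593.

X = 0.593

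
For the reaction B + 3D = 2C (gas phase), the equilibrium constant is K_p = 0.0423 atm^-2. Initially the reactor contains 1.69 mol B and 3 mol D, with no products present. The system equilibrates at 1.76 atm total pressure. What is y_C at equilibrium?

y_C = 0.090

Take 3 mol D as basis and let X be its fractional conversion, so ξ = X.
At extent ξ: n_B = 1.69 − X; n_D = 3 − 3X; n_C = 2X.
Total moles n_T = 4.69 − 2X.
y_i = n_i/n_T, p_i = y_i·P. K_p = p_C^2 / (p_B p_D^3).
Setting this equal to 0.0423 atm^-2 and taking the physical root (0 < X < 1) gives X = 0.194.
Then n_C = 0.387, n_T = 4.3, so y_C = 0.090.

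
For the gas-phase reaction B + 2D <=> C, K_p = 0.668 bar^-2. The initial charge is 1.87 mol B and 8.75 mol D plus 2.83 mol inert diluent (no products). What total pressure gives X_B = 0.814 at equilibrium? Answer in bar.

Take 1.87 mol B as basis and let X be its fractional conversion, so ξ = 1.87X.
At extent ξ: n_B = 1.87 − 1.87X; n_D = 8.75 − 3.74X; n_C = 1.87X; n_I = 2.83 (inert).
Total moles n_T = 13.5 − 3.74X.
K_p = p_C / (p_B p_D^2) with p_i = (n_i/n_T)·P.
At X = 0.814: the mole-fraction product g(X) = Π y_i^ν_i = 14.56. Since K_p = g(X)·P^{-2}, P = (g/K_p)^(1/2) = (14.56/0.668)^(1/2) = 4.67 bar.

P = 4.67 bar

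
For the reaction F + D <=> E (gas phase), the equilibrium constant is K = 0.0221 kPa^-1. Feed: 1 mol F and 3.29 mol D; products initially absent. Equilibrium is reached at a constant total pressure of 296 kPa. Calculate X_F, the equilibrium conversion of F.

X = 0.823

Take 1 mol F as basis and let X be its fractional conversion, so ξ = X.
Mole table: n_F = 1 − X; n_D = 3.29 − X; n_E = X.
Summing: n_T = 4.29 − X.
y_i = n_i/n_T, p_i = y_i·P. K = p_E / (p_F p_D).
This yields a degree-2 equation in X; solving on (0,1), X = 0.823.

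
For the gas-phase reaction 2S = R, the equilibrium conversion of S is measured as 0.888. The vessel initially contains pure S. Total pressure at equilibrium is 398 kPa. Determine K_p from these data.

K_p = 0.0494 kPa^-1

Take 1 mol S as basis and let X be its fractional conversion, so ξ = 0.5X.
Moles: n_S = 1 − X; n_R = 0.5X.
Total moles n_T = 1 − 0.5X.
At X = 0.888: n_S = 0.112, n_R = 0.444, n_T = 0.556.
p_i = (n_i/n_T)·P. K_p = p_R / (p_S^2) = 0.0494 kPa^-1.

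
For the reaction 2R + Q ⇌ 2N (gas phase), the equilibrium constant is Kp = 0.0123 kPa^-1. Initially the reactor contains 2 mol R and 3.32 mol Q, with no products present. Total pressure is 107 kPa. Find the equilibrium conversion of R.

Basis: 2 mol R initially; let X = conversion of R. Extent ξ = X.
Mole table: n_R = 2 − 2X; n_Q = 3.32 − X; n_N = 2X.
Total moles n_T = 5.32 − X.
y_i = n_i/n_T, p_i = y_i·P. Kp = p_N^2 / (p_R^2 p_Q).
This yields a degree-3 equation in X; solving on (0,1), X = 0.468.

X = 0.468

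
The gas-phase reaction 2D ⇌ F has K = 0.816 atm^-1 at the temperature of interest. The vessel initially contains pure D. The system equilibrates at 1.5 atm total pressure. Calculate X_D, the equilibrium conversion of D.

X = 0.588

Basis: 1 mol D initially; let X = conversion of D. Extent ξ = 0.5X.
Species balance: n_D = 1 − X; n_F = 0.5X.
Summing: n_T = 1 − 0.5X.
Mole fractions y_i = n_i/n_T; K = p_F / (p_D^2) with p_i = y_i·P.
Setting this equal to 0.816 atm^-1 and taking the physical root (0 < X < 1) gives X = 0.588.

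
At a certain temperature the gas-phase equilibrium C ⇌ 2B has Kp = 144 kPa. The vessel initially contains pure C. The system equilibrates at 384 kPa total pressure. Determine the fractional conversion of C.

Take 1 mol C as basis and let X be its fractional conversion, so ξ = X.
Species balance: n_C = 1 − X; n_B = 2X.
n_T = Σnᵢ = 1 + X.
Mole fractions y_i = n_i/n_T; Kp = p_B^2 / (p_C) with p_i = y_i·P.
Setting this equal to 144 kPa and taking the physical root (0 < X < 1) gives X = 0.293.

X = 0.293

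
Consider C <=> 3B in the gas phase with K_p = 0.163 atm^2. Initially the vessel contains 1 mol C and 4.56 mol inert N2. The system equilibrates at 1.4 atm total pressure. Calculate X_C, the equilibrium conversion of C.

Let X = conversion of C (basis 1 mol C); extent of reaction ξ = X.
At extent ξ: n_C = 1 − X; n_B = 3X; n_I = 4.56 (inert).
Total moles n_T = 5.56 + 2X.
Mole fractions y_i = n_i/n_T; K_p = p_B^3 / (p_C) with p_i = y_i·P.
Setting this equal to 0.163 atm^2 and taking the physical root (0 < X < 1) gives X = 0.418.

X = 0.418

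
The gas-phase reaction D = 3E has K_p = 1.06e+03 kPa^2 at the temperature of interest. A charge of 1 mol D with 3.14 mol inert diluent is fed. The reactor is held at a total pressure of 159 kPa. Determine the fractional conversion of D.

X = 0.291

Let X = conversion of D (basis 1 mol D); extent of reaction ξ = X.
At extent ξ: n_D = 1 − X; n_E = 3X; n_I = 3.14 (inert).
n_T = Σnᵢ = 4.14 + 2X.
y_i = n_i/n_T, p_i = y_i·P. K_p = p_E^3 / (p_D).
Setting this equal to 1.06e+03 kPa^2 and taking the physical root (0 < X < 1) gives X = 0.291.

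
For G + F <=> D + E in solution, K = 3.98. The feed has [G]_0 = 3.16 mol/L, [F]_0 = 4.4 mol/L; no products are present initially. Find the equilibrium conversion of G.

Let X = conversion of G; extent ξ = 3.16·X mol/L.
Concentrations: [G] = 3.16 − 3.16X; [F] = 4.4 − 3.16X; [D] = 3.16X; [E] = 3.16X.
K = [D] [E] / ([G] [F]).
Setting equal to 3.98 and solving for X on (0,1) gives X = 0.765.

X = 0.765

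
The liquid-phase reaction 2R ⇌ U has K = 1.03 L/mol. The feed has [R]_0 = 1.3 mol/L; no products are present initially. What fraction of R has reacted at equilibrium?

X = 0.548

Let X = conversion of R; extent ξ = 1.3X/2 mol/L.
Concentrations: [R] = 1.3 − 1.3X; [U] = 0.65X.
K = [U] / ([R]^2).
Solving K = 1.03 for X ∈ (0,1): X = 0.548.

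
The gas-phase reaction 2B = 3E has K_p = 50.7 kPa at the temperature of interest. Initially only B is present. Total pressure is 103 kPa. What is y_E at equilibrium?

Basis: 1 mol B initially; let X = conversion of B. Extent ξ = 0.5X.
At extent ξ: n_B = 1 − X; n_E = 1.5X.
Total moles n_T = 1 + 0.5X.
Mole fractions y_i = n_i/n_T; K_p = p_E^3 / (p_B^2) with p_i = y_i·P.
Equating to 50.7 kPa and solving on 0 < X < 1: X = 0.398.
Then n_E = 0.598, n_T = 1.2, so y_E = 0.498.

y_E = 0.498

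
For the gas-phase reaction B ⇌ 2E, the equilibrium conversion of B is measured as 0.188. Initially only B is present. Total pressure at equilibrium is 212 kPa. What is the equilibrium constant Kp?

Basis: 1 mol B initially; let X = conversion of B. Extent ξ = X.
Mole table: n_B = 1 − X; n_E = 2X.
Summing: n_T = 1 + X.
At X = 0.188: n_B = 0.812, n_E = 0.376, n_T = 1.19.
p_i = (n_i/n_T)·P. Kp = p_E^2 / (p_B) = 31.1 kPa.

Kp = 31.1 kPa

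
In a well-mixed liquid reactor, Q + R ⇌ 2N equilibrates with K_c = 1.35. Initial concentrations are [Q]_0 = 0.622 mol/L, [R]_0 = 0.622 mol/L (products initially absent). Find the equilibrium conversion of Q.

Let X = conversion of Q; extent ξ = 0.622·X mol/L.
Concentrations: [Q] = 0.622 − 0.622X; [R] = 0.622 − 0.622X; [N] = 1.24X.
K_c = [N]^2 / ([Q] [R]).
This equals 1.35 at X = 0.367 (the root in 0 < X < 1).

X = 0.367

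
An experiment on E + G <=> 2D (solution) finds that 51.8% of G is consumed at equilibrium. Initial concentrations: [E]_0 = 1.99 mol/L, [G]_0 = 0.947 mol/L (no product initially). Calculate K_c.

Let X = conversion of G.
Concentrations: [E] = 1.99 − 0.947X; [G] = 0.947 − 0.947X; [D] = 1.89X.
At X = 0.518: [E] = 1.5, [G] = 0.456, [D] = 0.981.
K_c = [D]^2 / ([E] [G]) = 1.41.

K_c = 1.41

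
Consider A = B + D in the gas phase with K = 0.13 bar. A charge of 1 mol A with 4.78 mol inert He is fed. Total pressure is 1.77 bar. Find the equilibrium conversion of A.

X = 0.486

Take 1 mol A as basis and let X be its fractional conversion, so ξ = X.
Mole table: n_A = 1 − X; n_B = X; n_D = X; n_I = 4.78 (inert).
Total moles n_T = 5.78 + X.
Mole fractions y_i = n_i/n_T; K = p_B p_D / (p_A) with p_i = y_i·P.
This yields a degree-2 equation in X; solving on (0,1), X = 0.486.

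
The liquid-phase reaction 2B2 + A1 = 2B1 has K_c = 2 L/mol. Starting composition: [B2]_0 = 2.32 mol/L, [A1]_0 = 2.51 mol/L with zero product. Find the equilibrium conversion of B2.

X = 0.652

Let X = conversion of B2; extent ξ = 2.32X/2 mol/L.
Concentrations: [B2] = 2.32 − 2.32X; [A1] = 2.51 − 1.16X; [B1] = 2.32X.
K_c = [B1]^2 / ([B2]^2 [A1]).
Solving K_c = 2 for X ∈ (0,1): X = 0.652.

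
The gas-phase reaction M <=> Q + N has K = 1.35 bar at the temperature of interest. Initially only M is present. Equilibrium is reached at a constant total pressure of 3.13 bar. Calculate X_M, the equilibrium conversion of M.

X = 0.549

Take 1 mol M as basis and let X be its fractional conversion, so ξ = X.
At extent ξ: n_M = 1 − X; n_Q = X; n_N = X.
n_T = Σnᵢ = 1 + X.
With p_i = (n_i/n_T)P, K = p_Q p_N / (p_M).
This yields a degree-2 equation in X; solving on (0,1), X = 0.549.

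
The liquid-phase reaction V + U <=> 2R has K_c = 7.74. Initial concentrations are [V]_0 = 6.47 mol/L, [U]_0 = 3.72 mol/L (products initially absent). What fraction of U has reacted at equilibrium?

Let X = conversion of U; extent ξ = 3.72·X mol/L.
Concentrations: [V] = 6.47 − 3.72X; [U] = 3.72 − 3.72X; [R] = 7.44X.
K_c = [R]^2 / ([V] [U]).
Equating to 7.74: the physical root is X = 0.729.

X = 0.729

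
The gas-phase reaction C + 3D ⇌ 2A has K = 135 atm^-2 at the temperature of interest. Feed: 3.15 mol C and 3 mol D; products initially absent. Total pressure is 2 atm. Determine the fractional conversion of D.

X = 0.878

Basis: 3 mol D initially; let X = conversion of D. Extent ξ = X.
Species balance: n_C = 3.15 − X; n_D = 3 − 3X; n_A = 2X.
Total moles n_T = 6.15 − 2X.
y_i = n_i/n_T, p_i = y_i·P. K = p_A^2 / (p_C p_D^3).
Setting this equal to 135 atm^-2 and taking the physical root (0 < X < 1) gives X = 0.878.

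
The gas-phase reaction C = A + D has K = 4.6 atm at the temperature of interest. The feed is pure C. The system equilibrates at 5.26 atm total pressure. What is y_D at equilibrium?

y_D = 0.406

Basis: 1 mol C initially; let X = conversion of C. Extent ξ = X.
Mole table: n_C = 1 − X; n_A = X; n_D = X.
Summing: n_T = 1 + X.
With p_i = (n_i/n_T)P, K = p_A p_D / (p_C).
This yields a degree-2 equation in X; solving on (0,1), X = 0.683.
Then n_D = 0.683, n_T = 1.68, so y_D = 0.406.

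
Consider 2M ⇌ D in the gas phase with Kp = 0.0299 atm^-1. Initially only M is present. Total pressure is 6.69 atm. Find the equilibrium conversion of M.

Let X = conversion of M (basis 1 mol M); extent of reaction ξ = 0.5X.
Mole table: n_M = 1 − X; n_D = 0.5X.
Summing: n_T = 1 − 0.5X.
Mole fractions y_i = n_i/n_T; Kp = p_D / (p_M^2) with p_i = y_i·P.
This yields a degree-2 equation in X; solving on (0,1), X = 0.255.

X = 0.255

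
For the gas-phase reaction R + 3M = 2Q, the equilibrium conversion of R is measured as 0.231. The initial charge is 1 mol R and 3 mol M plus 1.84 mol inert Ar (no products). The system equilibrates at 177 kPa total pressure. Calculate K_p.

Basis: 1 mol R initially; let X = conversion of R. Extent ξ = X.
Moles: n_R = 1 − X; n_M = 3 − 3X; n_Q = 2X; n_I = 1.84 (inert).
Summing: n_T = 5.84 − 2X.
At X = 0.231: n_R = 0.769, n_M = 2.31, n_Q = 0.462, n_T = 5.38.
p_i = (n_i/n_T)·P. K_p = p_Q^2 / (p_R p_M^3) = 2.09e-05 kPa^-2.

K_p = 2.09e-05 kPa^-2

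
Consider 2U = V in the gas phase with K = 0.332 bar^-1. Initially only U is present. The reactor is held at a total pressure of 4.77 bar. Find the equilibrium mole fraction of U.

Basis: 1 mol U initially; let X = conversion of U. Extent ξ = 0.5X.
Mole table: n_U = 1 − X; n_V = 0.5X.
Total moles n_T = 1 − 0.5X.
Mole fractions y_i = n_i/n_T; K = p_V / (p_U^2) with p_i = y_i·P.
Substituting and setting equal to 0.332 bar^-1 gives a polynomial in X; the root in (0,1) is X = 0.631.
Then n_U = 0.369, n_T = 0.685, so y_U = 0.539.

y_U = 0.539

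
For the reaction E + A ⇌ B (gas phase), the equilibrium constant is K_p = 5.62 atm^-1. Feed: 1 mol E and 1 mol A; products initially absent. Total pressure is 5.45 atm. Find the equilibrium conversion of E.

X = 0.822

Basis: 1 mol E initially; let X = conversion of E. Extent ξ = X.
Mole table: n_E = 1 − X; n_A = 1 − X; n_B = X.
Total moles n_T = 2 − X.
y_i = n_i/n_T, p_i = y_i·P. K_p = p_B / (p_E p_A).
Setting this equal to 5.62 atm^-1 and taking the physical root (0 < X < 1) gives X = 0.822.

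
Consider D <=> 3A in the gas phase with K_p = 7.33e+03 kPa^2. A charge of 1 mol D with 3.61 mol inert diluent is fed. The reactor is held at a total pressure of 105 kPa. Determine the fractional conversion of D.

X = 0.663

Let X = conversion of D (basis 1 mol D); extent of reaction ξ = X.
Species balance: n_D = 1 − X; n_A = 3X; n_I = 3.61 (inert).
n_T = Σnᵢ = 4.61 + 2X.
y_i = n_i/n_T, p_i = y_i·P. K_p = p_A^3 / (p_D).
This yields a degree-3 equation in X; solving on (0,1), X = 0.663.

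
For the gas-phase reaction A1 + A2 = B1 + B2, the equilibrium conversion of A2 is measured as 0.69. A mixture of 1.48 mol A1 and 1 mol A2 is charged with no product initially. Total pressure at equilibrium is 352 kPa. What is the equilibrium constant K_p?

Take 1 mol A2 as basis and let X be its fractional conversion, so ξ = X.
Species balance: n_A1 = 1.48 − X; n_A2 = 1 − X; n_B1 = X; n_B2 = X.
Total moles n_T = 2.48 (Δν = 0, constant).
At X = 0.69: n_A1 = 0.79, n_A2 = 0.31, n_B1 = 0.69, n_B2 = 0.69, n_T = 2.48.
p_i = (n_i/n_T)·P. K_p = p_B1 p_B2 / (p_A1 p_A2) = 1.94.

K_p = 1.94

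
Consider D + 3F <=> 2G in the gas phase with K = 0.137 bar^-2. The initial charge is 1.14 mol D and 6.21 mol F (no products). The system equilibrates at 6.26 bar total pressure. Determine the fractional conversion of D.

X = 0.723

Take 1.14 mol D as basis and let X be its fractional conversion, so ξ = 1.14X.
Moles: n_D = 1.14 − 1.14X; n_F = 6.21 − 3.42X; n_G = 2.28X.
Total moles n_T = 7.35 − 2.28X.
Mole fractions y_i = n_i/n_T; K = p_G^2 / (p_D p_F^3) with p_i = y_i·P.
Substituting and setting equal to 0.137 bar^-2 gives a polynomial in X; the root in (0,1) is X = 0.723.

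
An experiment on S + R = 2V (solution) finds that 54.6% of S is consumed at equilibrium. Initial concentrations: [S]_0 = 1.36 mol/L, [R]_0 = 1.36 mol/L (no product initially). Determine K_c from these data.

Let X = conversion of S.
Concentrations: [S] = 1.36 − 1.36X; [R] = 1.36 − 1.36X; [V] = 2.72X.
At X = 0.546: [S] = 0.617, [R] = 0.617, [V] = 1.49.
K_c = [V]^2 / ([S] [R]) = 5.79.

K_c = 5.79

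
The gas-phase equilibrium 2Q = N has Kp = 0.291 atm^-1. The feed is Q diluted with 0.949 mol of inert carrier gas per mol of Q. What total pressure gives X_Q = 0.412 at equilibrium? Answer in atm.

P = 3.57 atm

Basis: 1 mol Q initially; let X = conversion of Q. Extent ξ = 0.5X.
Mole table: n_Q = 1 − X; n_N = 0.5X; n_I = 0.949 (inert).
Summing: n_T = 1.95 − 0.5X.
Kp = p_N / (p_Q^2) with p_i = (n_i/n_T)·P.
At X = 0.412: the mole-fraction product g(X) = Π y_i^ν_i = 1.039. Since Kp = g(X)·P^{-1}, P = (g/Kp)^(1/1) = (1.039/0.291)^(1/1) = 3.57 atm.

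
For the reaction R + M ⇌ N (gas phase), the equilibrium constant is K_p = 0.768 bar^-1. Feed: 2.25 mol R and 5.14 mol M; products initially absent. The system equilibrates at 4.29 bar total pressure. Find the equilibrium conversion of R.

Let X = conversion of R (basis 2.25 mol R); extent of reaction ξ = 2.25X.
Moles: n_R = 2.25 − 2.25X; n_M = 5.14 − 2.25X; n_N = 2.25X.
Summing: n_T = 7.39 − 2.25X.
With p_i = (n_i/n_T)P, K_p = p_N / (p_R p_M).
Substituting and setting equal to 0.768 bar^-1 gives a polynomial in X; the root in (0,1) is X = 0.670.

X = 0.670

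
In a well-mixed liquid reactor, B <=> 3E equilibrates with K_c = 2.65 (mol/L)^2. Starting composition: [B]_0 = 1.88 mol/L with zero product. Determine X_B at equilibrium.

X = 0.272

Let X = conversion of B; extent ξ = 1.88·X mol/L.
Concentrations: [B] = 1.88 − 1.88X; [E] = 5.64X.
K_c = [E]^3 / ([B]).
This equals 2.65 at X = 0.272 (the root in 0 < X < 1).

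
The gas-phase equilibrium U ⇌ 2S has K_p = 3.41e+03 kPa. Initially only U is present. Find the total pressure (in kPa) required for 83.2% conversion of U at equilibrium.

P = 379 kPa

Take 1 mol U as basis and let X be its fractional conversion, so ξ = X.
Species balance: n_U = 1 − X; n_S = 2X.
Total moles n_T = 1 + X.
K_p = p_S^2 / (p_U) with p_i = (n_i/n_T)·P.
At X = 0.832: the mole-fraction product g(X) = Π y_i^ν_i = 8.996. Since K_p = g(X)·P^{1}, P = (K_p/g)^(1/1) = (3.41e+03/8.996)^(1/1) = 379 kPa.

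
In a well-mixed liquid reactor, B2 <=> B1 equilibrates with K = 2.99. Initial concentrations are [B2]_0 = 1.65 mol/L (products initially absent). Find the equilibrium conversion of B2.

Let X = conversion of B2; extent ξ = 1.65·X mol/L.
Concentrations: [B2] = 1.65 − 1.65X; [B1] = 1.65X.
K = [B1] / ([B2]).
Setting equal to 2.99 and solving for X on (0,1) gives X = 0.749.

X = 0.749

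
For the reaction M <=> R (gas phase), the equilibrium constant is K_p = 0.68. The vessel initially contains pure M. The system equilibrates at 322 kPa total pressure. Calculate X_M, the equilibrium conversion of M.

Basis: 1 mol M initially; let X = conversion of M. Extent ξ = X.
Moles: n_M = 1 − X; n_R = X.
Total moles n_T = 1 (Δν = 0, constant).
Mole fractions y_i = n_i/n_T; K_p = p_R / (p_M) with p_i = y_i·P.
Equating to 0.68 and solving on 0 < X < 1: X = 0.405.

X = 0.405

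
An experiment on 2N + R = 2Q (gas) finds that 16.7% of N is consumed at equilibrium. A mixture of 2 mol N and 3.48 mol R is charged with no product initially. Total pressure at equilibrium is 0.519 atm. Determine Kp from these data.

Take 2 mol N as basis and let X be its fractional conversion, so ξ = X.
At extent ξ: n_N = 2 − 2X; n_R = 3.48 − X; n_Q = 2X.
Total moles n_T = 5.48 − X.
At X = 0.167: n_N = 1.67, n_R = 3.31, n_Q = 0.334, n_T = 5.31.
p_i = (n_i/n_T)·P. Kp = p_Q^2 / (p_N^2 p_R) = 0.124 atm^-1.

Kp = 0.124 atm^-1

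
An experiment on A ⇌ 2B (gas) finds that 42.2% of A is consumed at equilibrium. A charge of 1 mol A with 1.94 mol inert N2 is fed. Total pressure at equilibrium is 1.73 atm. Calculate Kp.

Let X = conversion of A (basis 1 mol A); extent of reaction ξ = X.
Mole table: n_A = 1 − X; n_B = 2X; n_I = 1.94 (inert).
Summing: n_T = 2.94 + X.
At X = 0.422: n_A = 0.578, n_B = 0.844, n_T = 3.36.
p_i = (n_i/n_T)·P. Kp = p_B^2 / (p_A) = 0.634 atm.

Kp = 0.634 atm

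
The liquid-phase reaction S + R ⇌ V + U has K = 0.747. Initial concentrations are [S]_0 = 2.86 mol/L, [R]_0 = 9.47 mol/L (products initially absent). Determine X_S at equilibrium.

X = 0.727

Let X = conversion of S; extent ξ = 2.86·X mol/L.
Concentrations: [S] = 2.86 − 2.86X; [R] = 9.47 − 2.86X; [V] = 2.86X; [U] = 2.86X.
K = [V] [U] / ([S] [R]).
Equating to 0.747: the physical root is X = 0.727.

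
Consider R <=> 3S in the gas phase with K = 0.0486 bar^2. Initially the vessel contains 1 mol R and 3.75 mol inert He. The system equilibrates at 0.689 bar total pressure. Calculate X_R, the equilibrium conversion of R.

Let X = conversion of R (basis 1 mol R); extent of reaction ξ = X.
At extent ξ: n_R = 1 − X; n_S = 3X; n_I = 3.75 (inert).
Total moles n_T = 4.75 + 2X.
Mole fractions y_i = n_i/n_T; K = p_S^3 / (p_R) with p_i = y_i·P.
Equating to 0.0486 bar^2 and solving on 0 < X < 1: X = 0.411.

X = 0.411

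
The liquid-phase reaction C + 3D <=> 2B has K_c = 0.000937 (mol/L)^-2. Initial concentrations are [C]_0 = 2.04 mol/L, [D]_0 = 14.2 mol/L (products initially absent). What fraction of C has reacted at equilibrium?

Let X = conversion of C; extent ξ = 2.04·X mol/L.
Concentrations: [C] = 2.04 − 2.04X; [D] = 14.2 − 6.12X; [B] = 4.08X.
K_c = [B]^2 / ([C] [D]^3).
Setting equal to 0.000937 and solving for X on (0,1) gives X = 0.358.

X = 0.358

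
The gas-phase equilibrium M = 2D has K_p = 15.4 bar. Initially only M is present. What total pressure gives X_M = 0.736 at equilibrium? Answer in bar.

P = 3.26 bar

Basis: 1 mol M initially; let X = conversion of M. Extent ξ = X.
Species balance: n_M = 1 − X; n_D = 2X.
Total moles n_T = 1 + X.
K_p = p_D^2 / (p_M) with p_i = (n_i/n_T)·P.
At X = 0.736: the mole-fraction product g(X) = Π y_i^ν_i = 4.728. Since K_p = g(X)·P^{1}, P = (K_p/g)^(1/1) = (15.4/4.728)^(1/1) = 3.26 bar.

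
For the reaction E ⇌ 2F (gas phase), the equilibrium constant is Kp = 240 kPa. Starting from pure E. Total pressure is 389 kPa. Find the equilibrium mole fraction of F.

Let X = conversion of E (basis 1 mol E); extent of reaction ξ = X.
Moles: n_E = 1 − X; n_F = 2X.
Total moles n_T = 1 + X.
With p_i = (n_i/n_T)P, Kp = p_F^2 / (p_E).
This yields a degree-2 equation in X; solving on (0,1), X = 0.366.
Then n_F = 0.731, n_T = 1.37, so y_F = 0.535.

y_F = 0.535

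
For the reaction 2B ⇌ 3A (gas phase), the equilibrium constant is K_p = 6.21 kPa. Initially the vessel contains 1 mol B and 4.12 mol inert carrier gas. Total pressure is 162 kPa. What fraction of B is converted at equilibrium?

X = 0.307

Basis: 1 mol B initially; let X = conversion of B. Extent ξ = 0.5X.
Moles: n_B = 1 − X; n_A = 1.5X; n_I = 4.12 (inert).
Total moles n_T = 5.12 + 0.5X.
y_i = n_i/n_T, p_i = y_i·P. K_p = p_A^3 / (p_B^2).
Setting this equal to 6.21 kPa and taking the physical root (0 < X < 1) gives X = 0.307.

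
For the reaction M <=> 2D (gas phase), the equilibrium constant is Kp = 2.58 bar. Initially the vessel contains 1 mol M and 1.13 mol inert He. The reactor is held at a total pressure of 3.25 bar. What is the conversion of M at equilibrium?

X = 0.508

Let X = conversion of M (basis 1 mol M); extent of reaction ξ = X.
At extent ξ: n_M = 1 − X; n_D = 2X; n_I = 1.13 (inert).
Summing: n_T = 2.13 + X.
Mole fractions y_i = n_i/n_T; Kp = p_D^2 / (p_M) with p_i = y_i·P.
This yields a degree-2 equation in X; solving on (0,1), X = 0.508.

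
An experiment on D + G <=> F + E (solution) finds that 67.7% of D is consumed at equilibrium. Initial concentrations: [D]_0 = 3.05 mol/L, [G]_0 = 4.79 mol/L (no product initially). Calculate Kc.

Kc = 1.59

Let X = conversion of D.
Concentrations: [D] = 3.05 − 3.05X; [G] = 4.79 − 3.05X; [F] = 3.05X; [E] = 3.05X.
At X = 0.677: [D] = 0.985, [G] = 2.73, [F] = 2.06, [E] = 2.06.
Kc = [F] [E] / ([D] [G]) = 1.59.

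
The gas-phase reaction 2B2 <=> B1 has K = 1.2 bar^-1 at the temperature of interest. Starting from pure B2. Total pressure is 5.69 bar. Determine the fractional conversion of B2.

X = 0.812

Let X = conversion of B2 (basis 1 mol B2); extent of reaction ξ = 0.5X.
At extent ξ: n_B2 = 1 − X; n_B1 = 0.5X.
n_T = Σnᵢ = 1 − 0.5X.
y_i = n_i/n_T, p_i = y_i·P. K = p_B1 / (p_B2^2).
Setting this equal to 1.2 bar^-1 and taking the physical root (0 < X < 1) gives X = 0.812.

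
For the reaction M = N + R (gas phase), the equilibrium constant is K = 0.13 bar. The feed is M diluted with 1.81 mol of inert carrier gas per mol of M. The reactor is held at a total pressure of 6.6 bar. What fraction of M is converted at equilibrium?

Let X = conversion of M (basis 1 mol M); extent of reaction ξ = X.
Mole table: n_M = 1 − X; n_N = X; n_R = X; n_I = 1.81 (inert).
n_T = Σnᵢ = 2.81 + X.
y_i = n_i/n_T, p_i = y_i·P. K = p_N p_R / (p_M).
Setting this equal to 0.13 bar and taking the physical root (0 < X < 1) gives X = 0.216.

X = 0.216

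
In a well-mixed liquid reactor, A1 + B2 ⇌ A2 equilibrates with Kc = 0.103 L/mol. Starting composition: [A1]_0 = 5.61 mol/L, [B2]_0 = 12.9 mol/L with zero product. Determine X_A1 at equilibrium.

Let X = conversion of A1; extent ξ = 5.61·X mol/L.
Concentrations: [A1] = 5.61 − 5.61X; [B2] = 12.9 − 5.61X; [A2] = 5.61X.
Kc = [A2] / ([A1] [B2]).
Solving Kc = 0.103 for X ∈ (0,1): X = 0.509.

X = 0.509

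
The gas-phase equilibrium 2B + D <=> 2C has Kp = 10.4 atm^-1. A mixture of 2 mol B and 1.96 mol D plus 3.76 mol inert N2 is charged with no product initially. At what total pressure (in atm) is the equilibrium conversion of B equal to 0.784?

Basis: 2 mol B initially; let X = conversion of B. Extent ξ = X.
Moles: n_B = 2 − 2X; n_D = 1.96 − X; n_C = 2X; n_I = 3.76 (inert).
Total moles n_T = 7.72 − X.
Kp = p_C^2 / (p_B^2 p_D) with p_i = (n_i/n_T)·P.
At X = 0.784: the mole-fraction product g(X) = Π y_i^ν_i = 77.7. Since Kp = g(X)·P^{-1}, P = (g/Kp)^(1/1) = (77.7/10.4)^(1/1) = 7.47 atm.

P = 7.47 atm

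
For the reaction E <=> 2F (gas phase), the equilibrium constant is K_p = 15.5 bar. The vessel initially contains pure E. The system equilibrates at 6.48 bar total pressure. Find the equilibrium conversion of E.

X = 0.612

Take 1 mol E as basis and let X be its fractional conversion, so ξ = X.
Species balance: n_E = 1 − X; n_F = 2X.
Summing: n_T = 1 + X.
Mole fractions y_i = n_i/n_T; K_p = p_F^2 / (p_E) with p_i = y_i·P.
Substituting and setting equal to 15.5 bar gives a polynomial in X; the root in (0,1) is X = 0.612.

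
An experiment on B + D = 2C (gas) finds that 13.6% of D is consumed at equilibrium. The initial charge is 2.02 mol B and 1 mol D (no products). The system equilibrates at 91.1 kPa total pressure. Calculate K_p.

Take 1 mol D as basis and let X be its fractional conversion, so ξ = X.
Moles: n_B = 2.02 − X; n_D = 1 − X; n_C = 2X.
Since Δν = 0, n_T = 3.02 throughout.
At X = 0.136: n_B = 1.88, n_D = 0.864, n_C = 0.272, n_T = 3.02.
p_i = (n_i/n_T)·P. K_p = p_C^2 / (p_B p_D) = 0.0455.

K_p = 0.0455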